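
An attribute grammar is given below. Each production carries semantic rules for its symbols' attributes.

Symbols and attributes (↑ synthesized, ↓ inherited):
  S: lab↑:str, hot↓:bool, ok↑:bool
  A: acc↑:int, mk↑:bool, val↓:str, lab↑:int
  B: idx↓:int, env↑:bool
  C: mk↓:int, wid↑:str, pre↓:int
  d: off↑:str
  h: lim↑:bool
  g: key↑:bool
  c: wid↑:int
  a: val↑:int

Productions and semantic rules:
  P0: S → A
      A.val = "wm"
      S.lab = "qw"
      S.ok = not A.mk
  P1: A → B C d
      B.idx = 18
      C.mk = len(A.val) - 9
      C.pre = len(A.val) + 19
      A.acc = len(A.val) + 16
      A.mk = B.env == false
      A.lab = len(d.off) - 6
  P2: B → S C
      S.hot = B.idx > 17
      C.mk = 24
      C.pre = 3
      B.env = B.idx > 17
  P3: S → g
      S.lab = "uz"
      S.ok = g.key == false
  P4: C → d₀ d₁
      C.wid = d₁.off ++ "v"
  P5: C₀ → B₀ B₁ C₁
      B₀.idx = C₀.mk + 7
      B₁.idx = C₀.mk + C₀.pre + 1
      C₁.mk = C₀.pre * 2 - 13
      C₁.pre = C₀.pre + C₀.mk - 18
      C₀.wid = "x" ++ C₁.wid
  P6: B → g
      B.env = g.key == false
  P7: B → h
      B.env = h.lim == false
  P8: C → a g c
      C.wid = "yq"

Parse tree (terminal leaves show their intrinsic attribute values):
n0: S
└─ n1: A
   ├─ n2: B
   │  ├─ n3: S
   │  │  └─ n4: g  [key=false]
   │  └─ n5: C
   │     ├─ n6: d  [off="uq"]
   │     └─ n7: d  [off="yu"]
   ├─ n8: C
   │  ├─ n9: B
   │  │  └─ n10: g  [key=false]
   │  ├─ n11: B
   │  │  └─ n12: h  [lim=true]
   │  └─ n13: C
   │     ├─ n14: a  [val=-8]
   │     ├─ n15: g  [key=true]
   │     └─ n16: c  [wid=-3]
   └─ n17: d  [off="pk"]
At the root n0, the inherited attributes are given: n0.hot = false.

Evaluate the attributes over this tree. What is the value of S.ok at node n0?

true

1. n0.hot = false  [given at root]
2. n1.val = "wm"  ["wm"]
3. n2.idx = 18  [18]
4. n3.hot = true  [B.idx > 17]
5. n4.key = false  [terminal]
6. n3.lab = "uz"  ["uz"]
7. n3.ok = true  [g.key == false]
8. n5.mk = 24  [24]
9. n5.pre = 3  [3]
10. n6.off = "uq"  [terminal]
11. n7.off = "yu"  [terminal]
12. n5.wid = "yuv"  [d₁.off ++ "v"]
13. n2.env = true  [B.idx > 17]
14. n8.mk = -7  [len(A.val) - 9]
15. n8.pre = 21  [len(A.val) + 19]
16. n9.idx = 0  [C₀.mk + 7]
17. n10.key = false  [terminal]
18. n9.env = true  [g.key == false]
19. n11.idx = 15  [C₀.mk + C₀.pre + 1]
20. n12.lim = true  [terminal]
21. n11.env = false  [h.lim == false]
22. n13.mk = 29  [C₀.pre * 2 - 13]
23. n13.pre = -4  [C₀.pre + C₀.mk - 18]
24. n14.val = -8  [terminal]
25. n15.key = true  [terminal]
26. n16.wid = -3  [terminal]
27. n13.wid = "yq"  ["yq"]
28. n8.wid = "xyq"  ["x" ++ C₁.wid]
29. n17.off = "pk"  [terminal]
30. n1.acc = 18  [len(A.val) + 16]
31. n1.mk = false  [B.env == false]
32. n1.lab = -4  [len(d.off) - 6]
33. n0.lab = "qw"  ["qw"]
34. n0.ok = true  [not A.mk]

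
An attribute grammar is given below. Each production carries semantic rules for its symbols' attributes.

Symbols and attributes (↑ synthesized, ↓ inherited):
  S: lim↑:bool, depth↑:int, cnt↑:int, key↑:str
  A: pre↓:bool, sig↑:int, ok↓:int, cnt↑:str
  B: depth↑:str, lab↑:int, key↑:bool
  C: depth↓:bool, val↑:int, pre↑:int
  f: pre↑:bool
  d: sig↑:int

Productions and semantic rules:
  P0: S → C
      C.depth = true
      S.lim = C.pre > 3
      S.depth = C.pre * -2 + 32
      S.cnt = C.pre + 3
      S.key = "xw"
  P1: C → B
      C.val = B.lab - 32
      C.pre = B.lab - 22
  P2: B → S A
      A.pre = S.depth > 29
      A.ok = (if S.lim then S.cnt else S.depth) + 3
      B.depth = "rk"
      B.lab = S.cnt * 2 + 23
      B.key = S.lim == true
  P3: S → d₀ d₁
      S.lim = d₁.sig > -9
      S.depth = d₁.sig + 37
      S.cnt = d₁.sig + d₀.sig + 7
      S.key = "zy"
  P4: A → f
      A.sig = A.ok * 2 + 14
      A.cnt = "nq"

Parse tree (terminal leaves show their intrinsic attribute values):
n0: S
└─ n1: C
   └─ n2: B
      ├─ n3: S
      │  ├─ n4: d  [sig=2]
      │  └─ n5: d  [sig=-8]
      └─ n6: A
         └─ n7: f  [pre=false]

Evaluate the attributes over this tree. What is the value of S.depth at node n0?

1. n1.depth = true  [true]
2. n4.sig = 2  [terminal]
3. n5.sig = -8  [terminal]
4. n3.lim = true  [d₁.sig > -9]
5. n3.depth = 29  [d₁.sig + 37]
6. n3.cnt = 1  [d₁.sig + d₀.sig + 7]
7. n3.key = "zy"  ["zy"]
8. n6.pre = false  [S.depth > 29]
9. n6.ok = 4  [(if S.lim then S.cnt else S.depth) + 3]
10. n7.pre = false  [terminal]
11. n6.sig = 22  [A.ok * 2 + 14]
12. n6.cnt = "nq"  ["nq"]
13. n2.depth = "rk"  ["rk"]
14. n2.lab = 25  [S.cnt * 2 + 23]
15. n2.key = true  [S.lim == true]
16. n1.val = -7  [B.lab - 32]
17. n1.pre = 3  [B.lab - 22]
18. n0.lim = false  [C.pre > 3]
19. n0.depth = 26  [C.pre * -2 + 32]
20. n0.cnt = 6  [C.pre + 3]
21. n0.key = "xw"  ["xw"]

26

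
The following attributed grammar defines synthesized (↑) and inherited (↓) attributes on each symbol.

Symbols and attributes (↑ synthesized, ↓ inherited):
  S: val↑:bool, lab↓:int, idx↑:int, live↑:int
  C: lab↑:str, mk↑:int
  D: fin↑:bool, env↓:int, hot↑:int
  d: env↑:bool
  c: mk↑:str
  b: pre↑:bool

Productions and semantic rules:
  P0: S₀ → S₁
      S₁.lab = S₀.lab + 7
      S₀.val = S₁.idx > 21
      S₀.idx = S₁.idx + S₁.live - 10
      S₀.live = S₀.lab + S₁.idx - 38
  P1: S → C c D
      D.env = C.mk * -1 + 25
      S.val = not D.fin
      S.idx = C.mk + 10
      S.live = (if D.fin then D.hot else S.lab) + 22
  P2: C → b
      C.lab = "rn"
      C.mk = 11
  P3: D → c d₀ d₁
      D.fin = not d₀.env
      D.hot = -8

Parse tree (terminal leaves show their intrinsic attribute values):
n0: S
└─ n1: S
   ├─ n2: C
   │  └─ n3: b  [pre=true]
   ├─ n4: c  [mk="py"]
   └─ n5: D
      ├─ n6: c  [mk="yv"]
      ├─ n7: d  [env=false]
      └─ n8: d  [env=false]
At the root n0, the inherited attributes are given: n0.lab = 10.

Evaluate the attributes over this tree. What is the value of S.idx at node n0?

25

1. n0.lab = 10  [given at root]
2. n1.lab = 17  [S₀.lab + 7]
3. n3.pre = true  [terminal]
4. n2.lab = "rn"  ["rn"]
5. n2.mk = 11  [11]
6. n4.mk = "py"  [terminal]
7. n5.env = 14  [C.mk * -1 + 25]
8. n6.mk = "yv"  [terminal]
9. n7.env = false  [terminal]
10. n8.env = false  [terminal]
11. n5.fin = true  [not d₀.env]
12. n5.hot = -8  [-8]
13. n1.val = false  [not D.fin]
14. n1.idx = 21  [C.mk + 10]
15. n1.live = 14  [(if D.fin then D.hot else S.lab) + 22]
16. n0.val = false  [S₁.idx > 21]
17. n0.idx = 25  [S₁.idx + S₁.live - 10]
18. n0.live = -7  [S₀.lab + S₁.idx - 38]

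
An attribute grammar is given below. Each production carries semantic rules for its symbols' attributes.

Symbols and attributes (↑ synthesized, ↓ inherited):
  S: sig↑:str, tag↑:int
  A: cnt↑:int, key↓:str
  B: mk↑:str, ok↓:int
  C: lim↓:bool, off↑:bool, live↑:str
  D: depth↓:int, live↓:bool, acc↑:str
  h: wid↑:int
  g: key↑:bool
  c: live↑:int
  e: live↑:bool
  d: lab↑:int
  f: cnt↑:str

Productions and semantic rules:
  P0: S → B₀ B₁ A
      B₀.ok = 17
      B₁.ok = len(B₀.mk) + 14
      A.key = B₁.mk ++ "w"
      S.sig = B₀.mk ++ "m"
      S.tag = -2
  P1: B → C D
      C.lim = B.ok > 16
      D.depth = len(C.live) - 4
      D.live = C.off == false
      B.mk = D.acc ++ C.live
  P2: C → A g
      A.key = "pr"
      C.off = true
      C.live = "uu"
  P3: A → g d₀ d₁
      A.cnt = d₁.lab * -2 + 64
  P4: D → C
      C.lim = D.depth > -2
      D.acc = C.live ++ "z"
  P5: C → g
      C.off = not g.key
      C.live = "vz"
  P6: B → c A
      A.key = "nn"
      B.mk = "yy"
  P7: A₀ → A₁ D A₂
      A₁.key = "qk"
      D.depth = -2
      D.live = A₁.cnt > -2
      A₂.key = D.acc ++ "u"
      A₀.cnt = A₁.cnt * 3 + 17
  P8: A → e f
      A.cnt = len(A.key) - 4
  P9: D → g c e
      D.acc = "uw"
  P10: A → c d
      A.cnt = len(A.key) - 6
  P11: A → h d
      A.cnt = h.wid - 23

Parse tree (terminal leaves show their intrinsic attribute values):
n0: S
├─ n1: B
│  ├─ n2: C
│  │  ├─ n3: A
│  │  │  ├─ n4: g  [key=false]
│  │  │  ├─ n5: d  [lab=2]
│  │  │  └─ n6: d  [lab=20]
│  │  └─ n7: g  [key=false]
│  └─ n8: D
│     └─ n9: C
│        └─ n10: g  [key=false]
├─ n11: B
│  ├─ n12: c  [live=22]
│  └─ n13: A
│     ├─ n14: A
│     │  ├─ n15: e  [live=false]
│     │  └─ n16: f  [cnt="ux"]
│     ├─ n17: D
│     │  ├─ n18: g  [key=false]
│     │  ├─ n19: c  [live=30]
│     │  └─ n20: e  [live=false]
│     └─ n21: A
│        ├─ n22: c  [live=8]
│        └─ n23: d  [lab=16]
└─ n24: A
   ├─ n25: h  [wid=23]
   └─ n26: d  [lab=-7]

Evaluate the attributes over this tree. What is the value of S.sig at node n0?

1. n1.ok = 17  [17]
2. n2.lim = true  [B.ok > 16]
3. n3.key = "pr"  ["pr"]
4. n4.key = false  [terminal]
5. n5.lab = 2  [terminal]
6. n6.lab = 20  [terminal]
7. n3.cnt = 24  [d₁.lab * -2 + 64]
8. n7.key = false  [terminal]
9. n2.off = true  [true]
10. n2.live = "uu"  ["uu"]
11. n8.depth = -2  [len(C.live) - 4]
12. n8.live = false  [C.off == false]
13. n9.lim = false  [D.depth > -2]
14. n10.key = false  [terminal]
15. n9.off = true  [not g.key]
16. n9.live = "vz"  ["vz"]
17. n8.acc = "vzz"  [C.live ++ "z"]
18. n1.mk = "vzzuu"  [D.acc ++ C.live]
19. n11.ok = 19  [len(B₀.mk) + 14]
20. n12.live = 22  [terminal]
21. n13.key = "nn"  ["nn"]
22. n14.key = "qk"  ["qk"]
23. n15.live = false  [terminal]
24. n16.cnt = "ux"  [terminal]
25. n14.cnt = -2  [len(A.key) - 4]
26. n17.depth = -2  [-2]
27. n17.live = false  [A₁.cnt > -2]
28. n18.key = false  [terminal]
29. n19.live = 30  [terminal]
30. n20.live = false  [terminal]
31. n17.acc = "uw"  ["uw"]
32. n21.key = "uwu"  [D.acc ++ "u"]
33. n22.live = 8  [terminal]
34. n23.lab = 16  [terminal]
35. n21.cnt = -3  [len(A.key) - 6]
36. n13.cnt = 11  [A₁.cnt * 3 + 17]
37. n11.mk = "yy"  ["yy"]
38. n24.key = "yyw"  [B₁.mk ++ "w"]
39. n25.wid = 23  [terminal]
40. n26.lab = -7  [terminal]
41. n24.cnt = 0  [h.wid - 23]
42. n0.sig = "vzzuum"  [B₀.mk ++ "m"]
43. n0.tag = -2  [-2]

"vzzuum"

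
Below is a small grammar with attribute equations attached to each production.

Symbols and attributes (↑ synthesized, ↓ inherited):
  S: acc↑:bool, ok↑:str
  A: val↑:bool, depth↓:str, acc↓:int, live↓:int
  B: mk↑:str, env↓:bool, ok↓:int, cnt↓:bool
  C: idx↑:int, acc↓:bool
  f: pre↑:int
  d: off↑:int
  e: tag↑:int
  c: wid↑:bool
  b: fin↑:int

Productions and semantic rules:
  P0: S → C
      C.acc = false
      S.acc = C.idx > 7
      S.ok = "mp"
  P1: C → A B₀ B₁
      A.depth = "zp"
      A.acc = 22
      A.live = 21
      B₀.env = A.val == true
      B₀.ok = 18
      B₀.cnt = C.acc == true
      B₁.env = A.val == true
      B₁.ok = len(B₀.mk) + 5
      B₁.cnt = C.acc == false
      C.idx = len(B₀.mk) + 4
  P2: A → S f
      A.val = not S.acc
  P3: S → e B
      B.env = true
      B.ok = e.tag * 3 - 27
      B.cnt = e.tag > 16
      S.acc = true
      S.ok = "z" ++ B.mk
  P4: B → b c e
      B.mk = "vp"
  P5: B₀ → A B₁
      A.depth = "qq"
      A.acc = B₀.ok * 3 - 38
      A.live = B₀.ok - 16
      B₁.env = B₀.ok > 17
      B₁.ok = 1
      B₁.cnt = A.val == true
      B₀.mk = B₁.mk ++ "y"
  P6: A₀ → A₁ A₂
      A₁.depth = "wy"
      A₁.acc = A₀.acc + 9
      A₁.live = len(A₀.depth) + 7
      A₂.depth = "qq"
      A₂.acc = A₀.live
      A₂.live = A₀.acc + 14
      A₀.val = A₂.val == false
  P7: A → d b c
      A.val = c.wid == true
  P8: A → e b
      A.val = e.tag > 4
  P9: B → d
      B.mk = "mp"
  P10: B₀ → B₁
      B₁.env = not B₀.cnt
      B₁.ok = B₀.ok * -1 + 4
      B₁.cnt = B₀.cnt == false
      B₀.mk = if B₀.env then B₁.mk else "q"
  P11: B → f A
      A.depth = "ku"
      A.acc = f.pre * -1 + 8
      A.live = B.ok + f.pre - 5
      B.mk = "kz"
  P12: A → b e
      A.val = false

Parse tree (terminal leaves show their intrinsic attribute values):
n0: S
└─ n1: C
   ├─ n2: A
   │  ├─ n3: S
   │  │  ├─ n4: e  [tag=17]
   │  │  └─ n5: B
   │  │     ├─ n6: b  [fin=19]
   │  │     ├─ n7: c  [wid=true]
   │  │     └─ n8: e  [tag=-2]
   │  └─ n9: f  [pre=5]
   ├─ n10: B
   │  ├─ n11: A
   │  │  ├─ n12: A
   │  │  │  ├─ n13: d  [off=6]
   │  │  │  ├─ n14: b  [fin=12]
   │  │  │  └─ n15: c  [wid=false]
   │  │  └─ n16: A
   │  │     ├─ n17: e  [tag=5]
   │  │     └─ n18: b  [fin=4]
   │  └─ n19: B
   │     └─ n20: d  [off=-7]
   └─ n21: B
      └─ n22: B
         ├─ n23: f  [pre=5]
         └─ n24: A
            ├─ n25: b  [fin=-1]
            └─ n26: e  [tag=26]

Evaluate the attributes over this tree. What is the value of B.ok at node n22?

-4

1. n1.acc = false  [false]
2. n2.depth = "zp"  ["zp"]
3. n2.acc = 22  [22]
4. n2.live = 21  [21]
5. n4.tag = 17  [terminal]
6. n5.env = true  [true]
7. n5.ok = 24  [e.tag * 3 - 27]
8. n5.cnt = true  [e.tag > 16]
9. n6.fin = 19  [terminal]
10. n7.wid = true  [terminal]
11. n8.tag = -2  [terminal]
12. n5.mk = "vp"  ["vp"]
13. n3.acc = true  [true]
14. n3.ok = "zvp"  ["z" ++ B.mk]
15. n9.pre = 5  [terminal]
16. n2.val = false  [not S.acc]
17. n10.env = false  [A.val == true]
18. n10.ok = 18  [18]
19. n10.cnt = false  [C.acc == true]
20. n11.depth = "qq"  ["qq"]
21. n11.acc = 16  [B₀.ok * 3 - 38]
22. n11.live = 2  [B₀.ok - 16]
23. n12.depth = "wy"  ["wy"]
24. n12.acc = 25  [A₀.acc + 9]
25. n12.live = 9  [len(A₀.depth) + 7]
26. n13.off = 6  [terminal]
27. n14.fin = 12  [terminal]
28. n15.wid = false  [terminal]
29. n12.val = false  [c.wid == true]
30. n16.depth = "qq"  ["qq"]
31. n16.acc = 2  [A₀.live]
32. n16.live = 30  [A₀.acc + 14]
33. n17.tag = 5  [terminal]
34. n18.fin = 4  [terminal]
35. n16.val = true  [e.tag > 4]
36. n11.val = false  [A₂.val == false]
37. n19.env = true  [B₀.ok > 17]
38. n19.ok = 1  [1]
39. n19.cnt = false  [A.val == true]
40. n20.off = -7  [terminal]
41. n19.mk = "mp"  ["mp"]
42. n10.mk = "mpy"  [B₁.mk ++ "y"]
43. n21.env = false  [A.val == true]
44. n21.ok = 8  [len(B₀.mk) + 5]
45. n21.cnt = true  [C.acc == false]
46. n22.env = false  [not B₀.cnt]
47. n22.ok = -4  [B₀.ok * -1 + 4]
48. n22.cnt = false  [B₀.cnt == false]
49. n23.pre = 5  [terminal]
50. n24.depth = "ku"  ["ku"]
51. n24.acc = 3  [f.pre * -1 + 8]
52. n24.live = -4  [B.ok + f.pre - 5]
53. n25.fin = -1  [terminal]
54. n26.tag = 26  [terminal]
55. n24.val = false  [false]
56. n22.mk = "kz"  ["kz"]
57. n21.mk = "q"  [if B₀.env then B₁.mk else "q"]
58. n1.idx = 7  [len(B₀.mk) + 4]
59. n0.acc = false  [C.idx > 7]
60. n0.ok = "mp"  ["mp"]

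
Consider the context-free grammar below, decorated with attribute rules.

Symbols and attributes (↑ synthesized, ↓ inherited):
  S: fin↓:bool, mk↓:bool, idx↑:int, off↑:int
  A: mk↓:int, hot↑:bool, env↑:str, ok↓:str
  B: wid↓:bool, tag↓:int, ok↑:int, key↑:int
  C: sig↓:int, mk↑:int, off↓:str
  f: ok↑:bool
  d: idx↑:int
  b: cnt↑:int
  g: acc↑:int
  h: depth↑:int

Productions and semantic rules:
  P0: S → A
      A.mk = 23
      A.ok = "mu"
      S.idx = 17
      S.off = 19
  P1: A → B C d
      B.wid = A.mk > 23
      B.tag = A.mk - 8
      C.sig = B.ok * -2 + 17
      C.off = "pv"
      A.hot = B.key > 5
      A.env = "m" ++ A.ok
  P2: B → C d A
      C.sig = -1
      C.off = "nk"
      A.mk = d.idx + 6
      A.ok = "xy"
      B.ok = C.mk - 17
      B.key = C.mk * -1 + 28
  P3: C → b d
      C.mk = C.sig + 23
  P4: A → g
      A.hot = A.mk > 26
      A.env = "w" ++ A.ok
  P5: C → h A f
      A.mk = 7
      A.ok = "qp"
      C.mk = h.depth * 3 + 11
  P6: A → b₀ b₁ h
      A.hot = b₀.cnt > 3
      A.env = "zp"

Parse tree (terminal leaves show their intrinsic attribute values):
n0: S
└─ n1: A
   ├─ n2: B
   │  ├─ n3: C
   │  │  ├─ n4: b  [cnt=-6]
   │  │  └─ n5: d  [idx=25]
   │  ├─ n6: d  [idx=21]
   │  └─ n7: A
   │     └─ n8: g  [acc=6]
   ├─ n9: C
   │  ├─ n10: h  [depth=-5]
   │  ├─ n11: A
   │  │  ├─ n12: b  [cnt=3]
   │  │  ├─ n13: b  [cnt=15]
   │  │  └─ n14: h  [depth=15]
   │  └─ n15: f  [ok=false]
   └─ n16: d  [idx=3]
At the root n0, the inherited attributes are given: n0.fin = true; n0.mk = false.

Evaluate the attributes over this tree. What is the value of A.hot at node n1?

1. n0.fin = true  [given at root]
2. n0.mk = false  [given at root]
3. n1.mk = 23  [23]
4. n1.ok = "mu"  ["mu"]
5. n2.wid = false  [A.mk > 23]
6. n2.tag = 15  [A.mk - 8]
7. n3.sig = -1  [-1]
8. n3.off = "nk"  ["nk"]
9. n4.cnt = -6  [terminal]
10. n5.idx = 25  [terminal]
11. n3.mk = 22  [C.sig + 23]
12. n6.idx = 21  [terminal]
13. n7.mk = 27  [d.idx + 6]
14. n7.ok = "xy"  ["xy"]
15. n8.acc = 6  [terminal]
16. n7.hot = true  [A.mk > 26]
17. n7.env = "wxy"  ["w" ++ A.ok]
18. n2.ok = 5  [C.mk - 17]
19. n2.key = 6  [C.mk * -1 + 28]
20. n9.sig = 7  [B.ok * -2 + 17]
21. n9.off = "pv"  ["pv"]
22. n10.depth = -5  [terminal]
23. n11.mk = 7  [7]
24. n11.ok = "qp"  ["qp"]
25. n12.cnt = 3  [terminal]
26. n13.cnt = 15  [terminal]
27. n14.depth = 15  [terminal]
28. n11.hot = false  [b₀.cnt > 3]
29. n11.env = "zp"  ["zp"]
30. n15.ok = false  [terminal]
31. n9.mk = -4  [h.depth * 3 + 11]
32. n16.idx = 3  [terminal]
33. n1.hot = true  [B.key > 5]
34. n1.env = "mmu"  ["m" ++ A.ok]
35. n0.idx = 17  [17]
36. n0.off = 19  [19]

true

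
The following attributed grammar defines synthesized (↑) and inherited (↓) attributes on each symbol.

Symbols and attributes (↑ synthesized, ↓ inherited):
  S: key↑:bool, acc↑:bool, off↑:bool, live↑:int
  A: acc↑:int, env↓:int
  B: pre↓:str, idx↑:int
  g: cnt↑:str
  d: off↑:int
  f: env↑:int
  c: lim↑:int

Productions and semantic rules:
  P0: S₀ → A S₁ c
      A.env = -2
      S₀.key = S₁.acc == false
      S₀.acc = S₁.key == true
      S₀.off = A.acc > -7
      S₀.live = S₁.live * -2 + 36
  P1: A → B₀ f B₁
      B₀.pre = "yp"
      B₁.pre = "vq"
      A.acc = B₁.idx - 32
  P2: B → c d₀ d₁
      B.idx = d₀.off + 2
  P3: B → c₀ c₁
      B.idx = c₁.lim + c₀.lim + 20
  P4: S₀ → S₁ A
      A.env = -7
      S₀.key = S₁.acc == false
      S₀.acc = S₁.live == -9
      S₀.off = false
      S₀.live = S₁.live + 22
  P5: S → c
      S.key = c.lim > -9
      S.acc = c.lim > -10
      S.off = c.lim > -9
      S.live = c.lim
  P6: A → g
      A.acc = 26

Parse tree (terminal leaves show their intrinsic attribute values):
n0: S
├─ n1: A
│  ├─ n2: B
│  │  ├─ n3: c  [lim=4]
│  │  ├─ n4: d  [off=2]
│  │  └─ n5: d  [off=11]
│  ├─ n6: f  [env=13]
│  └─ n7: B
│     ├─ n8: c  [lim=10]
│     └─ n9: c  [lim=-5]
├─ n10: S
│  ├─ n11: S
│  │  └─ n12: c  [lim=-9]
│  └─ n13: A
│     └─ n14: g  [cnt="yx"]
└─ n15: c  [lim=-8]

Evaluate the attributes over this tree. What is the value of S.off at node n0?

false

1. n1.env = -2  [-2]
2. n2.pre = "yp"  ["yp"]
3. n3.lim = 4  [terminal]
4. n4.off = 2  [terminal]
5. n5.off = 11  [terminal]
6. n2.idx = 4  [d₀.off + 2]
7. n6.env = 13  [terminal]
8. n7.pre = "vq"  ["vq"]
9. n8.lim = 10  [terminal]
10. n9.lim = -5  [terminal]
11. n7.idx = 25  [c₁.lim + c₀.lim + 20]
12. n1.acc = -7  [B₁.idx - 32]
13. n12.lim = -9  [terminal]
14. n11.key = false  [c.lim > -9]
15. n11.acc = true  [c.lim > -10]
16. n11.off = false  [c.lim > -9]
17. n11.live = -9  [c.lim]
18. n13.env = -7  [-7]
19. n14.cnt = "yx"  [terminal]
20. n13.acc = 26  [26]
21. n10.key = false  [S₁.acc == false]
22. n10.acc = true  [S₁.live == -9]
23. n10.off = false  [false]
24. n10.live = 13  [S₁.live + 22]
25. n15.lim = -8  [terminal]
26. n0.key = false  [S₁.acc == false]
27. n0.acc = false  [S₁.key == true]
28. n0.off = false  [A.acc > -7]
29. n0.live = 10  [S₁.live * -2 + 36]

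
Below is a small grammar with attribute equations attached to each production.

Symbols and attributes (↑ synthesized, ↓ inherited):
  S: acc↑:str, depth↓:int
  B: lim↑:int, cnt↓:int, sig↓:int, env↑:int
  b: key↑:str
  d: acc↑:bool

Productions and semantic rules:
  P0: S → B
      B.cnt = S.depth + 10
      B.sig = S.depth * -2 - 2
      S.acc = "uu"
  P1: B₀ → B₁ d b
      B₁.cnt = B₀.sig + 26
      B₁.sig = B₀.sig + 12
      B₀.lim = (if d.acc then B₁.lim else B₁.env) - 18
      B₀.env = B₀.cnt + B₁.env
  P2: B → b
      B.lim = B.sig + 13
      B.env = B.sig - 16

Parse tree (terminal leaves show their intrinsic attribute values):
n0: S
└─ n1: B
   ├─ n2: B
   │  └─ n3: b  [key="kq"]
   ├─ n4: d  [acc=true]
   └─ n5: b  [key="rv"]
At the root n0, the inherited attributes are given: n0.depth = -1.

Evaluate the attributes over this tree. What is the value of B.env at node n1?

5

1. n0.depth = -1  [given at root]
2. n1.cnt = 9  [S.depth + 10]
3. n1.sig = 0  [S.depth * -2 - 2]
4. n2.cnt = 26  [B₀.sig + 26]
5. n2.sig = 12  [B₀.sig + 12]
6. n3.key = "kq"  [terminal]
7. n2.lim = 25  [B.sig + 13]
8. n2.env = -4  [B.sig - 16]
9. n4.acc = true  [terminal]
10. n5.key = "rv"  [terminal]
11. n1.lim = 7  [(if d.acc then B₁.lim else B₁.env) - 18]
12. n1.env = 5  [B₀.cnt + B₁.env]
13. n0.acc = "uu"  ["uu"]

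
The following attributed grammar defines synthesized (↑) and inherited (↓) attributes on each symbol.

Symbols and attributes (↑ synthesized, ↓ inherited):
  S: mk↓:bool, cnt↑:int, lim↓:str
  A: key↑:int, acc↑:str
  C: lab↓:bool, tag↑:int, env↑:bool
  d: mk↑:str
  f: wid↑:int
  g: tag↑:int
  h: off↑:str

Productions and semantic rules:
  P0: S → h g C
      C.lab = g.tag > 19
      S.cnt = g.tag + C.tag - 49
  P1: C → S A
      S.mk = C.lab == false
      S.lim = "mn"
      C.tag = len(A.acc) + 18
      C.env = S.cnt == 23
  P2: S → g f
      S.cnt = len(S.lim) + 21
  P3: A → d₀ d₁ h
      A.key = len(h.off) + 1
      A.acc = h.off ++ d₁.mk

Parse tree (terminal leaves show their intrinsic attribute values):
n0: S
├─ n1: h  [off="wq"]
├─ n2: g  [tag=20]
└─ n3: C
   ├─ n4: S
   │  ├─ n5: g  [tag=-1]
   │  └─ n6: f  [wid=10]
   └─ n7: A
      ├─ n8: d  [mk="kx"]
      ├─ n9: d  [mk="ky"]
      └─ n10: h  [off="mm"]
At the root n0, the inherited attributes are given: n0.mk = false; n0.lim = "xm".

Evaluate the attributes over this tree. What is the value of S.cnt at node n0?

1. n0.mk = false  [given at root]
2. n0.lim = "xm"  [given at root]
3. n1.off = "wq"  [terminal]
4. n2.tag = 20  [terminal]
5. n3.lab = true  [g.tag > 19]
6. n4.mk = false  [C.lab == false]
7. n4.lim = "mn"  ["mn"]
8. n5.tag = -1  [terminal]
9. n6.wid = 10  [terminal]
10. n4.cnt = 23  [len(S.lim) + 21]
11. n8.mk = "kx"  [terminal]
12. n9.mk = "ky"  [terminal]
13. n10.off = "mm"  [terminal]
14. n7.key = 3  [len(h.off) + 1]
15. n7.acc = "mmky"  [h.off ++ d₁.mk]
16. n3.tag = 22  [len(A.acc) + 18]
17. n3.env = true  [S.cnt == 23]
18. n0.cnt = -7  [g.tag + C.tag - 49]

-7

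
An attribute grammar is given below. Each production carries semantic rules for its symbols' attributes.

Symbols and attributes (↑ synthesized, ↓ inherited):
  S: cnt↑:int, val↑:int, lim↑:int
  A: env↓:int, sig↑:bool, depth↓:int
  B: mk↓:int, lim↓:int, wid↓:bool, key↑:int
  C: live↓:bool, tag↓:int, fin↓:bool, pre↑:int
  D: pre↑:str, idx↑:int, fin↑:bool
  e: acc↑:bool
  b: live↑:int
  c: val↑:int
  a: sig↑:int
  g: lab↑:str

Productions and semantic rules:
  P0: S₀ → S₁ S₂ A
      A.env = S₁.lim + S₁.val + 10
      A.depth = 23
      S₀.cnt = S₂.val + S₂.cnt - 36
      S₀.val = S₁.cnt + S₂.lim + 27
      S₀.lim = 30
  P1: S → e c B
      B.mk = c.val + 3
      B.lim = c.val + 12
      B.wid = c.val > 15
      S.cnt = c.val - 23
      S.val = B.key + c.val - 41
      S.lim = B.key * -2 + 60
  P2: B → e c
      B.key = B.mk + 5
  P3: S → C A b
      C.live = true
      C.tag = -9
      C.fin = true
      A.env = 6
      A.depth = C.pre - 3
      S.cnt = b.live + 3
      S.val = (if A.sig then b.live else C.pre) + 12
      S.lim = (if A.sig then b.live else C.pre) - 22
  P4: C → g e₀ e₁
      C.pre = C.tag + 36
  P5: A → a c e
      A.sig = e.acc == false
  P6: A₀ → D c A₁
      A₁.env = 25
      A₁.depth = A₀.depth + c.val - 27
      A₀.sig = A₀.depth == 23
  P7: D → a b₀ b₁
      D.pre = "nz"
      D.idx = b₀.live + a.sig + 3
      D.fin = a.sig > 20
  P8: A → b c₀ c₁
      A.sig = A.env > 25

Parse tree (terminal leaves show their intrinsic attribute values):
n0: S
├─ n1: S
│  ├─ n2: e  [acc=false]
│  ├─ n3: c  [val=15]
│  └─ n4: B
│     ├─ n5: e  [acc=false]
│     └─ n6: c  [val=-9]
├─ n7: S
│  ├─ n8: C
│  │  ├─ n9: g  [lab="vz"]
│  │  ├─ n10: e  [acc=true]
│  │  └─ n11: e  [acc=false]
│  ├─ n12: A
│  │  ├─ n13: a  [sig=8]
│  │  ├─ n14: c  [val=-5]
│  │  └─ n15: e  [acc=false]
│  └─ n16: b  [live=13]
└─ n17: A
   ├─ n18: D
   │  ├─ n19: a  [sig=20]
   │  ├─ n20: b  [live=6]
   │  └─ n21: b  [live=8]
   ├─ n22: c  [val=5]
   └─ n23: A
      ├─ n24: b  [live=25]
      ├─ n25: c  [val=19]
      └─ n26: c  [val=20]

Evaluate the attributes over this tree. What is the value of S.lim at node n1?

14

1. n2.acc = false  [terminal]
2. n3.val = 15  [terminal]
3. n4.mk = 18  [c.val + 3]
4. n4.lim = 27  [c.val + 12]
5. n4.wid = false  [c.val > 15]
6. n5.acc = false  [terminal]
7. n6.val = -9  [terminal]
8. n4.key = 23  [B.mk + 5]
9. n1.cnt = -8  [c.val - 23]
10. n1.val = -3  [B.key + c.val - 41]
11. n1.lim = 14  [B.key * -2 + 60]
12. n8.live = true  [true]
13. n8.tag = -9  [-9]
14. n8.fin = true  [true]
15. n9.lab = "vz"  [terminal]
16. n10.acc = true  [terminal]
17. n11.acc = false  [terminal]
18. n8.pre = 27  [C.tag + 36]
19. n12.env = 6  [6]
20. n12.depth = 24  [C.pre - 3]
21. n13.sig = 8  [terminal]
22. n14.val = -5  [terminal]
23. n15.acc = false  [terminal]
24. n12.sig = true  [e.acc == false]
25. n16.live = 13  [terminal]
26. n7.cnt = 16  [b.live + 3]
27. n7.val = 25  [(if A.sig then b.live else C.pre) + 12]
28. n7.lim = -9  [(if A.sig then b.live else C.pre) - 22]
29. n17.env = 21  [S₁.lim + S₁.val + 10]
30. n17.depth = 23  [23]
31. n19.sig = 20  [terminal]
32. n20.live = 6  [terminal]
33. n21.live = 8  [terminal]
34. n18.pre = "nz"  ["nz"]
35. n18.idx = 29  [b₀.live + a.sig + 3]
36. n18.fin = false  [a.sig > 20]
37. n22.val = 5  [terminal]
38. n23.env = 25  [25]
39. n23.depth = 1  [A₀.depth + c.val - 27]
40. n24.live = 25  [terminal]
41. n25.val = 19  [terminal]
42. n26.val = 20  [terminal]
43. n23.sig = false  [A.env > 25]
44. n17.sig = true  [A₀.depth == 23]
45. n0.cnt = 5  [S₂.val + S₂.cnt - 36]
46. n0.val = 10  [S₁.cnt + S₂.lim + 27]
47. n0.lim = 30  [30]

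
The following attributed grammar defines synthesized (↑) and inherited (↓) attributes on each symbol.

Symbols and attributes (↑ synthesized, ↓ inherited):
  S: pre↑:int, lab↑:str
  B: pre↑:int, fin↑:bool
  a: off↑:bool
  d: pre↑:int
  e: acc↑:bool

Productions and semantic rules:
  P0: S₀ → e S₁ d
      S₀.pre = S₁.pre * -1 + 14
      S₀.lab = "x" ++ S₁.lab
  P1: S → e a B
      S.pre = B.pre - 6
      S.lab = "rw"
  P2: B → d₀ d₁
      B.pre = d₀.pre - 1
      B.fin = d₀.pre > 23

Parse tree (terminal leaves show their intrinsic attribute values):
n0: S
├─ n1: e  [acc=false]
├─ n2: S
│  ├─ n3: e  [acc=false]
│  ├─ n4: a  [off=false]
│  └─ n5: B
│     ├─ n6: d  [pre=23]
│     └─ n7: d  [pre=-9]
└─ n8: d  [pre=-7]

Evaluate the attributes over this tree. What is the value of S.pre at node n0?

-2

1. n1.acc = false  [terminal]
2. n3.acc = false  [terminal]
3. n4.off = false  [terminal]
4. n6.pre = 23  [terminal]
5. n7.pre = -9  [terminal]
6. n5.pre = 22  [d₀.pre - 1]
7. n5.fin = false  [d₀.pre > 23]
8. n2.pre = 16  [B.pre - 6]
9. n2.lab = "rw"  ["rw"]
10. n8.pre = -7  [terminal]
11. n0.pre = -2  [S₁.pre * -1 + 14]
12. n0.lab = "xrw"  ["x" ++ S₁.lab]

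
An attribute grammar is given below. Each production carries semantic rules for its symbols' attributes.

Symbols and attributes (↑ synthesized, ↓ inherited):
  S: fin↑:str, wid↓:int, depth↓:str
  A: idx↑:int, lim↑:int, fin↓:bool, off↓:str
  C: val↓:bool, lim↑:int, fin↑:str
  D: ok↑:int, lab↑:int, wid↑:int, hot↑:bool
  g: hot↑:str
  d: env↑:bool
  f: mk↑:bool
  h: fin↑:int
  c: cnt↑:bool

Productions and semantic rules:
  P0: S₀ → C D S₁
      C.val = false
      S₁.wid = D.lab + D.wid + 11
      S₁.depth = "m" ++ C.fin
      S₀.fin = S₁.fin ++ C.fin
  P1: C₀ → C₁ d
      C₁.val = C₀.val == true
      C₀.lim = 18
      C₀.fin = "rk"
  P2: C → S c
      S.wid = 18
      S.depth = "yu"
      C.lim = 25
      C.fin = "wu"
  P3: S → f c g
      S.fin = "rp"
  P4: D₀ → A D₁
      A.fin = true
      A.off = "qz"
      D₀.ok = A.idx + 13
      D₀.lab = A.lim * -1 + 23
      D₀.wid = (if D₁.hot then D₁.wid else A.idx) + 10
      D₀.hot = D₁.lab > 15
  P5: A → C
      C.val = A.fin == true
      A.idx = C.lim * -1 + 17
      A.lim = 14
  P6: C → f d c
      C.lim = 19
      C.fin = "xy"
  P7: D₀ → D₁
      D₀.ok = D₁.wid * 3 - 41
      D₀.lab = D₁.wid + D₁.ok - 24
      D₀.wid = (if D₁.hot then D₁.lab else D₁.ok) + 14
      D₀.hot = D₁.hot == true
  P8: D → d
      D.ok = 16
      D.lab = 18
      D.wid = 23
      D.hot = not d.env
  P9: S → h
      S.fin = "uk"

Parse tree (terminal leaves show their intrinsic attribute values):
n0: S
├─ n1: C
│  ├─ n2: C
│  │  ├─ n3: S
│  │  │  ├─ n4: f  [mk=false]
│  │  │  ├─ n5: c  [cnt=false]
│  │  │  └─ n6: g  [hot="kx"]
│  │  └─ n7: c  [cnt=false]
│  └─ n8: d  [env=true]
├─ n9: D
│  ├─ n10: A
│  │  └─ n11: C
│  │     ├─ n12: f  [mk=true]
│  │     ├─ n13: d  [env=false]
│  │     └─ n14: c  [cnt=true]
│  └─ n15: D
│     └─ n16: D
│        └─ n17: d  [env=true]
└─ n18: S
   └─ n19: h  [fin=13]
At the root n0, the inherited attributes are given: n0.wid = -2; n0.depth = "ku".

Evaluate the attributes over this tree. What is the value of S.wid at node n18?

1. n0.wid = -2  [given at root]
2. n0.depth = "ku"  [given at root]
3. n1.val = false  [false]
4. n2.val = false  [C₀.val == true]
5. n3.wid = 18  [18]
6. n3.depth = "yu"  ["yu"]
7. n4.mk = false  [terminal]
8. n5.cnt = false  [terminal]
9. n6.hot = "kx"  [terminal]
10. n3.fin = "rp"  ["rp"]
11. n7.cnt = false  [terminal]
12. n2.lim = 25  [25]
13. n2.fin = "wu"  ["wu"]
14. n8.env = true  [terminal]
15. n1.lim = 18  [18]
16. n1.fin = "rk"  ["rk"]
17. n10.fin = true  [true]
18. n10.off = "qz"  ["qz"]
19. n11.val = true  [A.fin == true]
20. n12.mk = true  [terminal]
21. n13.env = false  [terminal]
22. n14.cnt = true  [terminal]
23. n11.lim = 19  [19]
24. n11.fin = "xy"  ["xy"]
25. n10.idx = -2  [C.lim * -1 + 17]
26. n10.lim = 14  [14]
27. n17.env = true  [terminal]
28. n16.ok = 16  [16]
29. n16.lab = 18  [18]
30. n16.wid = 23  [23]
31. n16.hot = false  [not d.env]
32. n15.ok = 28  [D₁.wid * 3 - 41]
33. n15.lab = 15  [D₁.wid + D₁.ok - 24]
34. n15.wid = 30  [(if D₁.hot then D₁.lab else D₁.ok) + 14]
35. n15.hot = false  [D₁.hot == true]
36. n9.ok = 11  [A.idx + 13]
37. n9.lab = 9  [A.lim * -1 + 23]
38. n9.wid = 8  [(if D₁.hot then D₁.wid else A.idx) + 10]
39. n9.hot = false  [D₁.lab > 15]
40. n18.wid = 28  [D.lab + D.wid + 11]
41. n18.depth = "mrk"  ["m" ++ C.fin]
42. n19.fin = 13  [terminal]
43. n18.fin = "uk"  ["uk"]
44. n0.fin = "ukrk"  [S₁.fin ++ C.fin]

28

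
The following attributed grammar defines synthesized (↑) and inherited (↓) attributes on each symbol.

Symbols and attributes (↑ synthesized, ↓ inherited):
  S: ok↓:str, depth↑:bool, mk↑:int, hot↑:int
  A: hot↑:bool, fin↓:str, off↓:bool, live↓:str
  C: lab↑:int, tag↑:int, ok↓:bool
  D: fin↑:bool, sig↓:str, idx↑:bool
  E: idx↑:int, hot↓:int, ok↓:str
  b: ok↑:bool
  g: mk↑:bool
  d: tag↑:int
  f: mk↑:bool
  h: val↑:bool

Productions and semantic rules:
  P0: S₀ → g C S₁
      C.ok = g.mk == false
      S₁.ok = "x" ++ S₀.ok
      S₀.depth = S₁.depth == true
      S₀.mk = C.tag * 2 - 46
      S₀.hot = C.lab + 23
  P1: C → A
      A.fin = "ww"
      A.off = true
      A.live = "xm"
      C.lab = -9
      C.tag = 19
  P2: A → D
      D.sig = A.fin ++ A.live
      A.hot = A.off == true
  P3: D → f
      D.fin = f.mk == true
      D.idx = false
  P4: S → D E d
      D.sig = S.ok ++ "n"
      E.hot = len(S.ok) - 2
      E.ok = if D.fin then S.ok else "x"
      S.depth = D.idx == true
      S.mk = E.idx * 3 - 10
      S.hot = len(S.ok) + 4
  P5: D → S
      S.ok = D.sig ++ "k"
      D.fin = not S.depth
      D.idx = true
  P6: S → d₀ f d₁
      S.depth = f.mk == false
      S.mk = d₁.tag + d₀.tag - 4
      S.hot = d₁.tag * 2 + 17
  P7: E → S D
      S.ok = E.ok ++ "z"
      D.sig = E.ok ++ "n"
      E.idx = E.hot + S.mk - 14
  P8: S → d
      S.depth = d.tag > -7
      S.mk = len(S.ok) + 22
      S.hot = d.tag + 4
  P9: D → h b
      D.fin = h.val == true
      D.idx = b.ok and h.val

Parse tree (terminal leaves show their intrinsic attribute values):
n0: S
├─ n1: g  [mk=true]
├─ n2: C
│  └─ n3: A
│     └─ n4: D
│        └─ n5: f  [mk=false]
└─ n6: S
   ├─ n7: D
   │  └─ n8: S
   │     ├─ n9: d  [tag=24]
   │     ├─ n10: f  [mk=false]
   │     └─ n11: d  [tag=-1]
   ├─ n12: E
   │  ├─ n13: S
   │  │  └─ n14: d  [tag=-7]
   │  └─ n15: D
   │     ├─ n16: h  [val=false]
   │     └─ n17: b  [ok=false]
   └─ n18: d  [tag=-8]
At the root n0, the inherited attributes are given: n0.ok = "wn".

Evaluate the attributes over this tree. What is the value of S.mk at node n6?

23

1. n0.ok = "wn"  [given at root]
2. n1.mk = true  [terminal]
3. n2.ok = false  [g.mk == false]
4. n3.fin = "ww"  ["ww"]
5. n3.off = true  [true]
6. n3.live = "xm"  ["xm"]
7. n4.sig = "wwxm"  [A.fin ++ A.live]
8. n5.mk = false  [terminal]
9. n4.fin = false  [f.mk == true]
10. n4.idx = false  [false]
11. n3.hot = true  [A.off == true]
12. n2.lab = -9  [-9]
13. n2.tag = 19  [19]
14. n6.ok = "xwn"  ["x" ++ S₀.ok]
15. n7.sig = "xwnn"  [S.ok ++ "n"]
16. n8.ok = "xwnnk"  [D.sig ++ "k"]
17. n9.tag = 24  [terminal]
18. n10.mk = false  [terminal]
19. n11.tag = -1  [terminal]
20. n8.depth = true  [f.mk == false]
21. n8.mk = 19  [d₁.tag + d₀.tag - 4]
22. n8.hot = 15  [d₁.tag * 2 + 17]
23. n7.fin = false  [not S.depth]
24. n7.idx = true  [true]
25. n12.hot = 1  [len(S.ok) - 2]
26. n12.ok = "x"  [if D.fin then S.ok else "x"]
27. n13.ok = "xz"  [E.ok ++ "z"]
28. n14.tag = -7  [terminal]
29. n13.depth = false  [d.tag > -7]
30. n13.mk = 24  [len(S.ok) + 22]
31. n13.hot = -3  [d.tag + 4]
32. n15.sig = "xn"  [E.ok ++ "n"]
33. n16.val = false  [terminal]
34. n17.ok = false  [terminal]
35. n15.fin = false  [h.val == true]
36. n15.idx = false  [b.ok and h.val]
37. n12.idx = 11  [E.hot + S.mk - 14]
38. n18.tag = -8  [terminal]
39. n6.depth = true  [D.idx == true]
40. n6.mk = 23  [E.idx * 3 - 10]
41. n6.hot = 7  [len(S.ok) + 4]
42. n0.depth = true  [S₁.depth == true]
43. n0.mk = -8  [C.tag * 2 - 46]
44. n0.hot = 14  [C.lab + 23]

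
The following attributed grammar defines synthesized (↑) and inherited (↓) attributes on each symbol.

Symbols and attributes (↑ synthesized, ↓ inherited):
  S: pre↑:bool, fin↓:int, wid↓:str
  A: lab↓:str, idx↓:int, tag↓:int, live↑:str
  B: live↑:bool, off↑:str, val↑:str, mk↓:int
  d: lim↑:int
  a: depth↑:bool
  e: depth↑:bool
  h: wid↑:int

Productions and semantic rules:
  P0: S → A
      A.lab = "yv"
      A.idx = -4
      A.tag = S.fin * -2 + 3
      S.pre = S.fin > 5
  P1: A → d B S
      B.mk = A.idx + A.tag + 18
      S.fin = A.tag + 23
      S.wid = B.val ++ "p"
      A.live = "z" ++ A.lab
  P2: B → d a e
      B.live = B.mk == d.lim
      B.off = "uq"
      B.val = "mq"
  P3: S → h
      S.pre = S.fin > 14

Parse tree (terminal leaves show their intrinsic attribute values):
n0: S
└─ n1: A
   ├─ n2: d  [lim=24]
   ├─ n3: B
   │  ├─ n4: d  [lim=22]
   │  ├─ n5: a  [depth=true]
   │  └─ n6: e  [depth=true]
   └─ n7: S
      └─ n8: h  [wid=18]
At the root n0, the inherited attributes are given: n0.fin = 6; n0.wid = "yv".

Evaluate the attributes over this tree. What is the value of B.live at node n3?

1. n0.fin = 6  [given at root]
2. n0.wid = "yv"  [given at root]
3. n1.lab = "yv"  ["yv"]
4. n1.idx = -4  [-4]
5. n1.tag = -9  [S.fin * -2 + 3]
6. n2.lim = 24  [terminal]
7. n3.mk = 5  [A.idx + A.tag + 18]
8. n4.lim = 22  [terminal]
9. n5.depth = true  [terminal]
10. n6.depth = true  [terminal]
11. n3.live = false  [B.mk == d.lim]
12. n3.off = "uq"  ["uq"]
13. n3.val = "mq"  ["mq"]
14. n7.fin = 14  [A.tag + 23]
15. n7.wid = "mqp"  [B.val ++ "p"]
16. n8.wid = 18  [terminal]
17. n7.pre = false  [S.fin > 14]
18. n1.live = "zyv"  ["z" ++ A.lab]
19. n0.pre = true  [S.fin > 5]

false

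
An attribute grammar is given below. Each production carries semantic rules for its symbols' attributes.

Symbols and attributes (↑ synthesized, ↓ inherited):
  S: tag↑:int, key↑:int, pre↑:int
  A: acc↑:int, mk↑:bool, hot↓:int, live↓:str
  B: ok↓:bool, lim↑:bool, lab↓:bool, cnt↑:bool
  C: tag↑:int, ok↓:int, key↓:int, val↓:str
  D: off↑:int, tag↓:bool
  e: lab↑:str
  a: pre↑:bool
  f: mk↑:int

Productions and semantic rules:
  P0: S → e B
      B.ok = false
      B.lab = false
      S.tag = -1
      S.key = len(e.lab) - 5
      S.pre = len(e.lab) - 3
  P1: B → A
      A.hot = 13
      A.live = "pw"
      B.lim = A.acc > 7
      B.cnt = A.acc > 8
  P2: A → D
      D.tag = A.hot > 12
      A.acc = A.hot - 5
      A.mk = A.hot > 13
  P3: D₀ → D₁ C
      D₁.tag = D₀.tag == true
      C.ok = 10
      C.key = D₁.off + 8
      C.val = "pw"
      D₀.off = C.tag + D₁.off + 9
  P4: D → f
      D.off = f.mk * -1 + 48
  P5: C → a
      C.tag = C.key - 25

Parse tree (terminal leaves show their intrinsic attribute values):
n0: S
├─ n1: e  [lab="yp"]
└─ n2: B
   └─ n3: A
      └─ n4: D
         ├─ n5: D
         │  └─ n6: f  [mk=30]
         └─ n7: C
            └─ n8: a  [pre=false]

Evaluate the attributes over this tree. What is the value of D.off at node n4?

28

1. n1.lab = "yp"  [terminal]
2. n2.ok = false  [false]
3. n2.lab = false  [false]
4. n3.hot = 13  [13]
5. n3.live = "pw"  ["pw"]
6. n4.tag = true  [A.hot > 12]
7. n5.tag = true  [D₀.tag == true]
8. n6.mk = 30  [terminal]
9. n5.off = 18  [f.mk * -1 + 48]
10. n7.ok = 10  [10]
11. n7.key = 26  [D₁.off + 8]
12. n7.val = "pw"  ["pw"]
13. n8.pre = false  [terminal]
14. n7.tag = 1  [C.key - 25]
15. n4.off = 28  [C.tag + D₁.off + 9]
16. n3.acc = 8  [A.hot - 5]
17. n3.mk = false  [A.hot > 13]
18. n2.lim = true  [A.acc > 7]
19. n2.cnt = false  [A.acc > 8]
20. n0.tag = -1  [-1]
21. n0.key = -3  [len(e.lab) - 5]
22. n0.pre = -1  [len(e.lab) - 3]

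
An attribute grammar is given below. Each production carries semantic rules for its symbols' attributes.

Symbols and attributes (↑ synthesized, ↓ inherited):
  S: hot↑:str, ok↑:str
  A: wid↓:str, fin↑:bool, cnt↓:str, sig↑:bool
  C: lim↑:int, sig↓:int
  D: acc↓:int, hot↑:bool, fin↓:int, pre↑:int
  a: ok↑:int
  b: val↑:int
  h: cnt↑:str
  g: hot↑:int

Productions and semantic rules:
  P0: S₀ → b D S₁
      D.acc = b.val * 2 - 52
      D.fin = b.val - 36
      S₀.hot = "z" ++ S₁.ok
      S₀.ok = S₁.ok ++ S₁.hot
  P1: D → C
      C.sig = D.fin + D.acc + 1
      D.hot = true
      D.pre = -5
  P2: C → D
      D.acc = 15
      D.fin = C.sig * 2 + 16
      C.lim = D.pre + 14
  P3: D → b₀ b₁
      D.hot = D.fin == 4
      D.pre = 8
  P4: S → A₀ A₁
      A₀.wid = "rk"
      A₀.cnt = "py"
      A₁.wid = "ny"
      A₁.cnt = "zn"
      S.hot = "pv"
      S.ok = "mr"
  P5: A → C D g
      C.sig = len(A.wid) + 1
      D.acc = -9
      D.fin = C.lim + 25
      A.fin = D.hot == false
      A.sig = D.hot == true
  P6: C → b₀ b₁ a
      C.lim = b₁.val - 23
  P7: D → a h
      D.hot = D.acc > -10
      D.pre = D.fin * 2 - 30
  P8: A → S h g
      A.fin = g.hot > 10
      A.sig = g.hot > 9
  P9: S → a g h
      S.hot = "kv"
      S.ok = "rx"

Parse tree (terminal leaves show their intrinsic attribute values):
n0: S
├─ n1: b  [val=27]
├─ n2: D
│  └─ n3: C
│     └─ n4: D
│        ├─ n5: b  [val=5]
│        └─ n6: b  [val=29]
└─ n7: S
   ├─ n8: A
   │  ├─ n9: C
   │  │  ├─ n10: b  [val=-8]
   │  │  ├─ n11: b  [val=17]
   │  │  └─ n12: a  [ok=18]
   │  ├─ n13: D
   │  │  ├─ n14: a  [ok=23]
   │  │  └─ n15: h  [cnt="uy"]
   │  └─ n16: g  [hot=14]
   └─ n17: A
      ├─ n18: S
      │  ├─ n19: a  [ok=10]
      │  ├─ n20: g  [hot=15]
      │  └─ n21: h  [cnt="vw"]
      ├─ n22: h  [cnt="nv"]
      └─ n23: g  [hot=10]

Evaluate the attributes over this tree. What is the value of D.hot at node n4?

1. n1.val = 27  [terminal]
2. n2.acc = 2  [b.val * 2 - 52]
3. n2.fin = -9  [b.val - 36]
4. n3.sig = -6  [D.fin + D.acc + 1]
5. n4.acc = 15  [15]
6. n4.fin = 4  [C.sig * 2 + 16]
7. n5.val = 5  [terminal]
8. n6.val = 29  [terminal]
9. n4.hot = true  [D.fin == 4]
10. n4.pre = 8  [8]
11. n3.lim = 22  [D.pre + 14]
12. n2.hot = true  [true]
13. n2.pre = -5  [-5]
14. n8.wid = "rk"  ["rk"]
15. n8.cnt = "py"  ["py"]
16. n9.sig = 3  [len(A.wid) + 1]
17. n10.val = -8  [terminal]
18. n11.val = 17  [terminal]
19. n12.ok = 18  [terminal]
20. n9.lim = -6  [b₁.val - 23]
21. n13.acc = -9  [-9]
22. n13.fin = 19  [C.lim + 25]
23. n14.ok = 23  [terminal]
24. n15.cnt = "uy"  [terminal]
25. n13.hot = true  [D.acc > -10]
26. n13.pre = 8  [D.fin * 2 - 30]
27. n16.hot = 14  [terminal]
28. n8.fin = false  [D.hot == false]
29. n8.sig = true  [D.hot == true]
30. n17.wid = "ny"  ["ny"]
31. n17.cnt = "zn"  ["zn"]
32. n19.ok = 10  [terminal]
33. n20.hot = 15  [terminal]
34. n21.cnt = "vw"  [terminal]
35. n18.hot = "kv"  ["kv"]
36. n18.ok = "rx"  ["rx"]
37. n22.cnt = "nv"  [terminal]
38. n23.hot = 10  [terminal]
39. n17.fin = false  [g.hot > 10]
40. n17.sig = true  [g.hot > 9]
41. n7.hot = "pv"  ["pv"]
42. n7.ok = "mr"  ["mr"]
43. n0.hot = "zmr"  ["z" ++ S₁.ok]
44. n0.ok = "mrpv"  [S₁.ok ++ S₁.hot]

true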